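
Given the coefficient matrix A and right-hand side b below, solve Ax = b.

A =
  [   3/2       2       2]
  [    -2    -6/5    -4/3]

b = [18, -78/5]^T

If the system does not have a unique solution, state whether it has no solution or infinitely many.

Row-reduce:
R1 ← R1 / (3/2).
R2 ← R2 + 2·R1.
R2 ← R2 / (22/15).
R1 ← R1 − 4/3·R2.
Rank is 2 with 3 unknowns, leaving x_3 free.

infinitely many solutions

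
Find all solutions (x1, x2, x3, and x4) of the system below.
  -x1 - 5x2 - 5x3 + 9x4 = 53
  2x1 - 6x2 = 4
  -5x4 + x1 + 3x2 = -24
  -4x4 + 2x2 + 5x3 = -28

no solution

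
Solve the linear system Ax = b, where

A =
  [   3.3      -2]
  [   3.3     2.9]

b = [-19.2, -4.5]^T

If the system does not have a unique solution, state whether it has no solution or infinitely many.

x_1 = -4, x_2 = 3

Row-reduce the augmented matrix:
R1 ← R1 / (33/10).
R2 ← R2 − 33/10·R1.
R2 ← R2 / (49/10).
R1 ← R1 + 20/33·R2.
Reading off the reduced rows gives x_1 = -4, x_2 = 3.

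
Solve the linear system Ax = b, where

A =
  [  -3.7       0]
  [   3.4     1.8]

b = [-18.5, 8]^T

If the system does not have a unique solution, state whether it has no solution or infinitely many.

x_1 = 5, x_2 = -5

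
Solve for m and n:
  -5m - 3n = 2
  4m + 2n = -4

m = -4, n = 6

Row-reduce the augmented matrix:
R1 ← R1 / (-5).
R2 ← R2 − 4·R1.
R2 ← R2 / (-2/5).
R1 ← R1 − 3/5·R2.
Reading off the reduced rows gives m = -4, n = 6.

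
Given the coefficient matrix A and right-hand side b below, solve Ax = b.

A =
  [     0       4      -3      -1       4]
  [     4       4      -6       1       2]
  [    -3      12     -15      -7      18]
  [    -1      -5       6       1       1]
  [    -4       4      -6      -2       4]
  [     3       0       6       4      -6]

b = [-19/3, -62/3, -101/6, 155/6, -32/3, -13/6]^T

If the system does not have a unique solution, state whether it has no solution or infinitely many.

Row-reduce the augmented matrix:
Swap R1 and R2.
R1 ← R1 / (4).
R3 ← R3 + 3·R1.
R4 ← R4 + 1·R1.
R5 ← R5 + 4·R1.
R6 ← R6 − 3·R1.
R2 ← R2 / (4).
R1 ← R1 − 1·R2.
R3 ← R3 − 15·R2.
R4 ← R4 + 4·R2.
R5 ← R5 − 8·R2.
R6 ← R6 + 3·R2.
R3 ← R3 / (-33/4).
R1 ← R1 + 3/4·R3.
R2 ← R2 + 3/4·R3.
R4 ← R4 − 3/2·R3.
R5 ← R5 + 6·R3.
R6 ← R6 − 33/4·R3.
R4 ← R4 / (-9/44).
R1 ← R1 − 8/11·R4.
R2 ← R2 + 1/44·R4.
R3 ← R3 − 10/33·R4.
R5 ← R5 − 31/11·R4.
R5 ← R5 / (736/9).
R1 ← R1 − 194/9·R5.
R2 ← R2 + 1/9·R5.
R3 ← R3 − 238/27·R5.
R4 ← R4 + 278/9·R5.
R6 reduces to 0 = 0, so the extra equation is consistent.
Reading off the reduced rows gives x_1 = -1/2, x_2 = -2, x_3 = 7/3, x_4 = -2/3, x_5 = 2.

x_1 = -1/2, x_2 = -2, x_3 = 7/3, x_4 = -2/3, x_5 = 2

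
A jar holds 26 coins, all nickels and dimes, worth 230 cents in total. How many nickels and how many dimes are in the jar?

nickels: 6, dimes: 20

Let n = nickels, d = dimes.
  n + d = 26
  5n + 10d = 230
From equation 1: n = 26 − d.
Substitute into equation 2 and solve: d = 20.
Then n = 6.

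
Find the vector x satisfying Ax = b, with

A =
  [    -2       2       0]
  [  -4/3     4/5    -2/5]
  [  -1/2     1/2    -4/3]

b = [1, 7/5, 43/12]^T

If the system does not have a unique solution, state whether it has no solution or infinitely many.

Row-reduce the augmented matrix:
R1 ← R1 / (-2).
R2 ← R2 + 4/3·R1.
R3 ← R3 + 1/2·R1.
R2 ← R2 / (-8/15).
R1 ← R1 + 1·R2.
R3 ← R3 / (-4/3).
R1 ← R1 − 3/4·R3.
R2 ← R2 − 3/4·R3.
Reading off the reduced rows gives x_1 = 0, x_2 = 1/2, x_3 = -5/2.

x_1 = 0, x_2 = 1/2, x_3 = -5/2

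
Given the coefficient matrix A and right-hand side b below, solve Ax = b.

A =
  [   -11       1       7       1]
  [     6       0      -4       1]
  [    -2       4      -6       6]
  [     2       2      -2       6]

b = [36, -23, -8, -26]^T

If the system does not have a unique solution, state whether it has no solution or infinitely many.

Row-reduce:
R1 ← R1 / (-11).
R2 ← R2 − 6·R1.
R3 ← R3 + 2·R1.
R4 ← R4 − 2·R1.
R2 ← R2 / (6/11).
R1 ← R1 + 1/11·R2.
R3 ← R3 − 42/11·R2.
R4 ← R4 − 24/11·R2.
R3 ← R3 / (-6).
R1 ← R1 + 2/3·R3.
R2 ← R2 + 1/3·R3.
Row 4 reduces to 0 = -6, a contradiction. The system is inconsistent.

no solution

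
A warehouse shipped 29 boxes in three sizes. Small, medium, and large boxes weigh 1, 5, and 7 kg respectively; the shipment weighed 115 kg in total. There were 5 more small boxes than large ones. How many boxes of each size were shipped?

small boxes: 10, medium boxes: 14, large boxes: 5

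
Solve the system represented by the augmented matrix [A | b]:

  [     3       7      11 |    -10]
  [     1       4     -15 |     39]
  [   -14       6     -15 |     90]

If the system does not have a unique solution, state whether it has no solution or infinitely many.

Row-reduce the augmented matrix:
R1 ← R1 / (3).
R2 ← R2 − 1·R1.
R3 ← R3 + 14·R1.
R2 ← R2 / (5/3).
R1 ← R1 − 7/3·R2.
R3 ← R3 − 116/3·R2.
R3 ← R3 / (2347/5).
R1 ← R1 − 149/5·R3.
R2 ← R2 + 56/5·R3.
Reading off the reduced rows gives x_1 = -3, x_2 = 3, x_3 = -2.

x_1 = -3, x_2 = 3, x_3 = -2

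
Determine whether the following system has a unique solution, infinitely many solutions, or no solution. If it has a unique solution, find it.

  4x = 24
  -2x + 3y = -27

x = 6, y = -5

Row-reduce the augmented matrix:
R1 ← R1 / (4).
R2 ← R2 + 2·R1.
R2 ← R2 / (3).
Reading off the reduced rows gives x = 6, y = -5.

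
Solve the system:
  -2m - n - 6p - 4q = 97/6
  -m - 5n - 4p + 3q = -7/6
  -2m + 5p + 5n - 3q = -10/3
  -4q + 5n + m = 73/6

m = 2/3, n = 3/2, p = -5/2, q = -1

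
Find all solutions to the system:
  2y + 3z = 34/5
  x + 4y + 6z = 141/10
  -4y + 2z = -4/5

x = 1/2, y = 1, z = 8/5

Row-reduce the augmented matrix:
Swap R1 and R2.
R2 ← R2 / (2).
R1 ← R1 − 4·R2.
R3 ← R3 + 4·R2.
R3 ← R3 / (8).
R2 ← R2 − 3/2·R3.
Reading off the reduced rows gives x = 1/2, y = 1, z = 8/5.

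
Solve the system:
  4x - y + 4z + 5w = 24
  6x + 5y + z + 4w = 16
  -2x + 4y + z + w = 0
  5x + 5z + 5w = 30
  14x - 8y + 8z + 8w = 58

no solution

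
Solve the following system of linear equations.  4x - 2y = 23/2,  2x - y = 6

Row-reduce:
R1 ← R1 / (4).
R2 ← R2 − 2·R1.
Row 2 reduces to 0 = 1/4, a contradiction. The system is inconsistent.

no solution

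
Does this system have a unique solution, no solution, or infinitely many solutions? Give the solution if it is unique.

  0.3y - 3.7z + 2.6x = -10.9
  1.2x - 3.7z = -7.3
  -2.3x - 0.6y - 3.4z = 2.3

x = -3, y = 2, z = 1

Row-reduce the augmented matrix:
R1 ← R1 / (13/5).
R2 ← R2 − 6/5·R1.
R3 ← R3 + 23/10·R1.
R2 ← R2 / (-9/65).
R1 ← R1 − 3/26·R2.
R3 ← R3 + 87/260·R2.
R3 ← R3 / (-223/120).
R1 ← R1 + 37/12·R3.
R2 ← R2 − 259/18·R3.
Reading off the reduced rows gives x = -3, y = 2, z = 1.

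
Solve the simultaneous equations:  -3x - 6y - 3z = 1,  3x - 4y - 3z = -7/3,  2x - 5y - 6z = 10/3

x = -1, y = 4/3, z = -2

Row-reduce the augmented matrix:
R1 ← R1 / (-3).
R2 ← R2 − 3·R1.
R3 ← R3 − 2·R1.
R2 ← R2 / (-10).
R1 ← R1 − 2·R2.
R3 ← R3 + 9·R2.
R3 ← R3 / (-13/5).
R1 ← R1 + 1/5·R3.
R2 ← R2 − 3/5·R3.
Reading off the reduced rows gives x = -1, y = 4/3, z = -2.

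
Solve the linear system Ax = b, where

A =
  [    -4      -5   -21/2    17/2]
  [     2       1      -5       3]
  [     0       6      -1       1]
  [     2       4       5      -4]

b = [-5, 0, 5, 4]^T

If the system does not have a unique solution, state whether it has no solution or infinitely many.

no solution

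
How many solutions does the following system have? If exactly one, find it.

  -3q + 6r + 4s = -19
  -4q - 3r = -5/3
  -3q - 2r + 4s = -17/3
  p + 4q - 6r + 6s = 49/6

Row-reduce the augmented matrix:
Swap R1 and R4.
R2 ← R2 / (-4).
R1 ← R1 − 4·R2.
R3 ← R3 + 3·R2.
R4 ← R4 + 3·R2.
R3 ← R3 / (1/4).
R1 ← R1 + 9·R3.
R2 ← R2 − 3/4·R3.
R4 ← R4 − 33/4·R3.
R4 ← R4 / (-128).
R1 ← R1 − 150·R4.
R2 ← R2 + 12·R4.
R3 ← R3 − 16·R4.
Reading off the reduced rows gives p = -5/2, q = 5/3, r = -5/3, s = -1.

p = -5/2, q = 5/3, r = -5/3, s = -1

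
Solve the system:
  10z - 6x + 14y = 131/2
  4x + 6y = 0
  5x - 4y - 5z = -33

no solution

Row-reduce:
R1 ← R1 / (-6).
R2 ← R2 − 4·R1.
R3 ← R3 − 5·R1.
R2 ← R2 / (46/3).
R1 ← R1 + 7/3·R2.
R3 ← R3 − 23/3·R2.
Row 3 reduces to 0 = -1/4, a contradiction. The system is inconsistent.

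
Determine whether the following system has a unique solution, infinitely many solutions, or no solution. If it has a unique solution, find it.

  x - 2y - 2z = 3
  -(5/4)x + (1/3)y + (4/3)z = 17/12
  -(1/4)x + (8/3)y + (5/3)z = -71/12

infinitely many solutions

Row-reduce:
R2 ← R2 + 5/4·R1.
R3 ← R3 + 1/4·R1.
R2 ← R2 / (-13/6).
R1 ← R1 + 2·R2.
R3 ← R3 − 13/6·R2.
Rank is 2 with 3 unknowns, leaving z free.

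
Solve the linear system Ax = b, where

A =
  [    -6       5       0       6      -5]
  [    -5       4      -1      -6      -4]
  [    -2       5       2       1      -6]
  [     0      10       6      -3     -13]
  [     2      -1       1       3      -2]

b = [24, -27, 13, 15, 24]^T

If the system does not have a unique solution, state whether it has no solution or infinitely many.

infinitely many solutions

Row-reduce:
R1 ← R1 / (-6).
R2 ← R2 + 5·R1.
R3 ← R3 + 2·R1.
R5 ← R5 − 2·R1.
R2 ← R2 / (-1/6).
R1 ← R1 + 5/6·R2.
R3 ← R3 − 10/3·R2.
R4 ← R4 − 10·R2.
R5 ← R5 − 2/3·R2.
R3 ← R3 / (-18).
R1 ← R1 − 5·R3.
R2 ← R2 − 6·R3.
R4 ← R4 + 54·R3.
R5 ← R5 + 3·R3.
Swap R4 and R5.
R4 ← R4 / (-13/6).
R1 ← R1 + 133/18·R4.
R2 ← R2 + 23/3·R4.
R3 ← R3 − 221/18·R4.
Rank is 4 with 5 unknowns, leaving x_5 free.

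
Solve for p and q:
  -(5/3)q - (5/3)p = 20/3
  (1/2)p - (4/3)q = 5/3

p = -2, q = -2

Row-reduce the augmented matrix:
R1 ← R1 / (-5/3).
R2 ← R2 − 1/2·R1.
R2 ← R2 / (-11/6).
R1 ← R1 − 1·R2.
Reading off the reduced rows gives p = -2, q = -2.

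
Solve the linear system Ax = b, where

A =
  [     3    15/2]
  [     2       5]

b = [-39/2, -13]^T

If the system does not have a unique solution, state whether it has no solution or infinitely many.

Row-reduce:
R1 ← R1 / (3).
R2 ← R2 − 2·R1.
Rank is 1 with 2 unknowns, leaving x_2 free.

infinitely many solutions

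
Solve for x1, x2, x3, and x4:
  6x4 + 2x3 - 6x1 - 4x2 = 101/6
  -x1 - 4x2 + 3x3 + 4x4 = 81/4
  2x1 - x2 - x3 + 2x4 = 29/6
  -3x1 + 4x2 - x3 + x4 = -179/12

x1 = 3/4, x2 = -3, x3 = 5/3, x4 = 1

Row-reduce the augmented matrix:
R1 ← R1 / (-6).
R2 ← R2 + 1·R1.
R3 ← R3 − 2·R1.
R4 ← R4 + 3·R1.
R2 ← R2 / (-10/3).
R1 ← R1 − 2/3·R2.
R3 ← R3 + 7/3·R2.
R4 ← R4 − 6·R2.
R3 ← R3 / (-11/5).
R1 ← R1 − 1/5·R3.
R2 ← R2 + 4/5·R3.
R4 ← R4 − 14/5·R3.
R4 ← R4 / (64/11).
R1 ← R1 + 5/22·R4.
R2 ← R2 + 35/22·R4.
R3 ← R3 + 19/22·R4.
Reading off the reduced rows gives x1 = 3/4, x2 = -3, x3 = 5/3, x4 = 1.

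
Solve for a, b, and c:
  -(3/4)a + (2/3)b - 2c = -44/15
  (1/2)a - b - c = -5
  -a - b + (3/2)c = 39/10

a = -8/5, b = 8/5, c = 13/5

Row-reduce the augmented matrix:
R1 ← R1 / (-3/4).
R2 ← R2 − 1/2·R1.
R3 ← R3 + 1·R1.
R2 ← R2 / (-5/9).
R1 ← R1 + 8/9·R2.
R3 ← R3 + 17/9·R2.
R3 ← R3 / (121/10).
R1 ← R1 − 32/5·R3.
R2 ← R2 − 21/5·R3.
Reading off the reduced rows gives a = -8/5, b = 8/5, c = 13/5.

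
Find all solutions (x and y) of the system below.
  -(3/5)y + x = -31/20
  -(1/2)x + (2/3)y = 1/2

From equation 1: x = -31/20 + 3/5·y.
Substitute into equation 2 and solve: y = -3/4.
Then x = -2.

x = -2, y = -3/4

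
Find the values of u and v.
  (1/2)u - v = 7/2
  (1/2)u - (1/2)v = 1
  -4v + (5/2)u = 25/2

u = -3, v = -5

Row-reduce the augmented matrix:
R1 ← R1 / (1/2).
R2 ← R2 − 1/2·R1.
R3 ← R3 − 5/2·R1.
R2 ← R2 / (1/2).
R1 ← R1 + 2·R2.
R3 ← R3 − 1·R2.
R3 reduces to 0 = 0, so the extra equation is consistent.
Reading off the reduced rows gives u = -3, v = -5.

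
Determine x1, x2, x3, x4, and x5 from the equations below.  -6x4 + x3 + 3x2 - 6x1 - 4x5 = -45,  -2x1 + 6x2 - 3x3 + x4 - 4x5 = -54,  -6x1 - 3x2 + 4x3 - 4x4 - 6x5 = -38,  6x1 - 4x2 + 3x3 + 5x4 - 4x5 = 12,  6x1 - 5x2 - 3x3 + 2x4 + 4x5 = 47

Row-reduce the augmented matrix:
R1 ← R1 / (-6).
R2 ← R2 + 2·R1.
R3 ← R3 + 6·R1.
R4 ← R4 − 6·R1.
R5 ← R5 − 6·R1.
R2 ← R2 / (5).
R1 ← R1 + 1/2·R2.
R3 ← R3 + 6·R2.
R4 ← R4 + 1·R2.
R5 ← R5 + 2·R2.
R3 ← R3 / (-1).
R1 ← R1 + 1/2·R3.
R2 ← R2 + 2/3·R3.
R4 ← R4 − 10/3·R3.
R5 ← R5 + 10/3·R3.
R4 ← R4 / (274/15).
R1 ← R1 + 3/2·R4.
R2 ← R2 + 47/15·R4.
R3 ← R3 + 28/5·R4.
R5 ← R5 + 322/15·R4.
R5 ← R5 / (-1936/137).
R1 ← R1 − 120/137·R5.
R2 ← R2 + 206/137·R5.
R3 ← R3 + 374/137·R5.
R4 ← R4 + 194/137·R5.
Reading off the reduced rows gives x1 = 4, x2 = -2, x3 = 3, x4 = -1, x5 = 6.

x1 = 4, x2 = -2, x3 = 3, x4 = -1, x5 = 6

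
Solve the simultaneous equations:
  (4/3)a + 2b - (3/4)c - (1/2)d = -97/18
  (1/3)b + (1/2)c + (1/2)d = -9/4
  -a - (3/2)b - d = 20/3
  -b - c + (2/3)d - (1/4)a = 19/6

Row-reduce the augmented matrix:
R1 ← R1 / (4/3).
R3 ← R3 + 1·R1.
R4 ← R4 + 1/4·R1.
R2 ← R2 / (1/3).
R1 ← R1 − 3/2·R2.
R4 ← R4 + 5/8·R2.
R3 ← R3 / (-9/16).
R1 ← R1 + 45/16·R3.
R2 ← R2 − 3/2·R3.
R4 ← R4 + 13/64·R3.
R4 ← R4 / (289/144).
R1 ← R1 − 17/4·R4.
R2 ← R2 + 13/6·R4.
R3 ← R3 − 22/9·R4.
Reading off the reduced rows gives a = -2/3, b = -3, c = -1, d = -3/2.

a = -2/3, b = -3, c = -1, d = -3/2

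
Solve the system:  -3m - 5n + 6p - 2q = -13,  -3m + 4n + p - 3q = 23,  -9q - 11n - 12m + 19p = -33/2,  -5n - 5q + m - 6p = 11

no solution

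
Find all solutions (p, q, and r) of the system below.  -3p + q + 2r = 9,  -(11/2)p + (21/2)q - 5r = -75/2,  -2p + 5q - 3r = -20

Row-reduce:
R1 ← R1 / (-3).
R2 ← R2 + 11/2·R1.
R3 ← R3 + 2·R1.
R2 ← R2 / (26/3).
R1 ← R1 + 1/3·R2.
R3 ← R3 − 13/3·R2.
Row 3 reduces to 0 = 1, a contradiction. The system is inconsistent.

no solution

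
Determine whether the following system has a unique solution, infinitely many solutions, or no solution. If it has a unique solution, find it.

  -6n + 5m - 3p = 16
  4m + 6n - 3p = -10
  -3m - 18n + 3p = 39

Row-reduce:
R1 ← R1 / (5).
R2 ← R2 − 4·R1.
R3 ← R3 + 3·R1.
R2 ← R2 / (54/5).
R1 ← R1 + 6/5·R2.
R3 ← R3 + 108/5·R2.
Row 3 reduces to 0 = 3, a contradiction. The system is inconsistent.

no solution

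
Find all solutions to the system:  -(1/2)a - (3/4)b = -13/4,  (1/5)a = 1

a = 5, b = 1

Row-reduce the augmented matrix:
R1 ← R1 / (-1/2).
R2 ← R2 − 1/5·R1.
R2 ← R2 / (-3/10).
R1 ← R1 − 3/2·R2.
Reading off the reduced rows gives a = 5, b = 1.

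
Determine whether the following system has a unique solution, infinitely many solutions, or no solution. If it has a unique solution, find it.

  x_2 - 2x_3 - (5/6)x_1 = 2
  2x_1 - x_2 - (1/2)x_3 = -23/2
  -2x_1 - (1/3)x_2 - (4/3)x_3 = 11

Row-reduce the augmented matrix:
R1 ← R1 / (-5/6).
R2 ← R2 − 2·R1.
R3 ← R3 + 2·R1.
R2 ← R2 / (7/5).
R1 ← R1 + 6/5·R2.
R3 ← R3 + 41/15·R2.
R3 ← R3 / (-289/42).
R1 ← R1 + 15/7·R3.
R2 ← R2 + 53/14·R3.
Reading off the reduced rows gives x_1 = -6, x_2 = -1, x_3 = 1.

x_1 = -6, x_2 = -1, x_3 = 1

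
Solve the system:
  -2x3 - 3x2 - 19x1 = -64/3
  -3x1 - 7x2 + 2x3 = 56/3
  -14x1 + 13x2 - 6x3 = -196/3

x1 = 4/3, x2 = -8/3, x3 = 2

Row-reduce the augmented matrix:
R1 ← R1 / (-19).
R2 ← R2 + 3·R1.
R3 ← R3 + 14·R1.
R2 ← R2 / (-124/19).
R1 ← R1 − 3/19·R2.
R3 ← R3 − 289/19·R2.
R3 ← R3 / (27/31).
R1 ← R1 − 5/31·R3.
R2 ← R2 + 11/31·R3.
Reading off the reduced rows gives x1 = 4/3, x2 = -8/3, x3 = 2.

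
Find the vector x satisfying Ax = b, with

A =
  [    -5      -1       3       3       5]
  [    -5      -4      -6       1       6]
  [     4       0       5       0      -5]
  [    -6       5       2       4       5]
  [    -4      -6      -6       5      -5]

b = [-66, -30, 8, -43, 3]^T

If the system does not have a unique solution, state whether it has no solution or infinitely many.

Row-reduce the augmented matrix:
R1 ← R1 / (-5).
R2 ← R2 + 5·R1.
R3 ← R3 − 4·R1.
R4 ← R4 + 6·R1.
R5 ← R5 + 4·R1.
R2 ← R2 / (-3).
R1 ← R1 − 1/5·R2.
R3 ← R3 + 4/5·R2.
R4 ← R4 − 31/5·R2.
R5 ← R5 + 26/5·R2.
R3 ← R3 / (49/5).
R1 ← R1 + 6/5·R3.
R2 ← R2 − 3·R3.
R4 ← R4 + 101/5·R3.
R5 ← R5 − 36/5·R3.
R4 ← R4 / (340/147).
R1 ← R1 + 55/147·R4.
R2 ← R2 + 34/147·R4.
R3 ← R3 − 44/147·R4.
R5 ← R5 − 575/147·R4.
R5 ← R5 / (-489/68).
R1 ← R1 + 91/68·R5.
R2 ← R2 + 1/10·R5.
R3 ← R3 − 6/85·R5.
R4 ← R4 + 227/340·R5.
Reading off the reduced rows gives x_1 = 2, x_2 = 4, x_3 = -5, x_4 = -4, x_5 = -5.

x_1 = 2, x_2 = 4, x_3 = -5, x_4 = -4, x_5 = -5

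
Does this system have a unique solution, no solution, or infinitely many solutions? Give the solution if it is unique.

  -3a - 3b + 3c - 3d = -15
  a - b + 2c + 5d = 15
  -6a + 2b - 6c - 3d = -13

Row-reduce:
R1 ← R1 / (-3).
R2 ← R2 − 1·R1.
R3 ← R3 + 6·R1.
R2 ← R2 / (-2).
R1 ← R1 − 1·R2.
R3 ← R3 − 8·R2.
R3 ← R3 / (19).
R1 ← R1 − 3·R3.
R2 ← R2 + 2·R3.
Rank is 3 with 4 unknowns, leaving c free.

infinitely many solutions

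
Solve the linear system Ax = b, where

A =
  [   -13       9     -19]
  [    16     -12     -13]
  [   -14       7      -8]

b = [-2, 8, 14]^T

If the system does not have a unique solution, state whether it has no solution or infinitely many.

x_1 = -4, x_2 = -6, x_3 = 0

Row-reduce the augmented matrix:
R1 ← R1 / (-13).
R2 ← R2 − 16·R1.
R3 ← R3 + 14·R1.
R2 ← R2 / (-12/13).
R1 ← R1 + 9/13·R2.
R3 ← R3 + 35/13·R2.
R3 ← R3 / (1423/12).
R1 ← R1 − 115/4·R3.
R2 ← R2 − 473/12·R3.
Reading off the reduced rows gives x_1 = -4, x_2 = -6, x_3 = 0.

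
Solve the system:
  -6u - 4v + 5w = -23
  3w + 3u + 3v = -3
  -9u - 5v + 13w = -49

infinitely many solutions

Row-reduce:
R1 ← R1 / (-6).
R2 ← R2 − 3·R1.
R3 ← R3 + 9·R1.
R1 ← R1 − 2/3·R2.
R3 ← R3 − 1·R2.
Rank is 2 with 3 unknowns, leaving w free.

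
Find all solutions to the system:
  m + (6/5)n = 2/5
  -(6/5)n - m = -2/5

Row-reduce:
R2 ← R2 + 1·R1.
Rank is 1 with 2 unknowns, leaving n free.

infinitely many solutions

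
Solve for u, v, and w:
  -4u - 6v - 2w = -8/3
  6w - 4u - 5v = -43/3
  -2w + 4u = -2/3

Row-reduce the augmented matrix:
R1 ← R1 / (-4).
R2 ← R2 + 4·R1.
R3 ← R3 − 4·R1.
R1 ← R1 − 3/2·R2.
R3 ← R3 + 6·R2.
R3 ← R3 / (44).
R1 ← R1 + 23/2·R3.
R2 ← R2 − 8·R3.
Reading off the reduced rows gives u = -1, v = 5/3, w = -5/3.

u = -1, v = 5/3, w = -5/3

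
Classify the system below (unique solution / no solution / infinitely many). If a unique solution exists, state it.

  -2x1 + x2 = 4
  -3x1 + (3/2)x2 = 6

infinitely many solutions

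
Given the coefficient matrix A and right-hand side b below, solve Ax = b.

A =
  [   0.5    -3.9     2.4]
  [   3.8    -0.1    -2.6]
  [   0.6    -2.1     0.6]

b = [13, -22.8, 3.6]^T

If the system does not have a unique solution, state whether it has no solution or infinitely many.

x_1 = -4, x_2 = -2, x_3 = 3

Row-reduce the augmented matrix:
R1 ← R1 / (1/2).
R2 ← R2 − 19/5·R1.
R3 ← R3 − 3/5·R1.
R2 ← R2 / (1477/50).
R1 ← R1 + 39/5·R2.
R3 ← R3 − 129/50·R2.
R3 ← R3 / (-3396/7385).
R1 ← R1 + 1038/1477·R3.
R2 ← R2 + 1042/1477·R3.
Reading off the reduced rows gives x_1 = -4, x_2 = -2, x_3 = 3.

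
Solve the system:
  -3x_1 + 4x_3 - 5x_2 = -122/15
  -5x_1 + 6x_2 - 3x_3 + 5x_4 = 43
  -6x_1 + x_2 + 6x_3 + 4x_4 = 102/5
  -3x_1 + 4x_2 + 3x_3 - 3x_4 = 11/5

x_1 = -12/5, x_2 = 2, x_3 = -4/3, x_4 = 3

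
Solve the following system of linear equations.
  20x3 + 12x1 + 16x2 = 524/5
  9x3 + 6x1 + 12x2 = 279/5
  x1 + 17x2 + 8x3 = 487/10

Row-reduce the augmented matrix:
R1 ← R1 / (12).
R2 ← R2 − 6·R1.
R3 ← R3 − 1·R1.
R2 ← R2 / (4).
R1 ← R1 − 4/3·R2.
R3 ← R3 − 47/3·R2.
R3 ← R3 / (41/4).
R1 ← R1 − 2·R3.
R2 ← R2 + 1/4·R3.
Reading off the reduced rows gives x1 = 12/5, x2 = 3/2, x3 = 13/5.

x1 = 12/5, x2 = 3/2, x3 = 13/5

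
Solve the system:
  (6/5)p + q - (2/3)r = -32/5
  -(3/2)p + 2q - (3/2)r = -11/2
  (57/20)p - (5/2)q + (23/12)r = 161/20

Row-reduce:
R1 ← R1 / (6/5).
R2 ← R2 + 3/2·R1.
R3 ← R3 − 57/20·R1.
R2 ← R2 / (13/4).
R1 ← R1 − 5/6·R2.
R3 ← R3 + 39/8·R2.
Row 3 reduces to 0 = 3, a contradiction. The system is inconsistent.

no solution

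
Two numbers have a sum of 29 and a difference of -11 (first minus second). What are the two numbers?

Let x = first number, y = second number.
  x + y = 29
  x - y = -11
From equation 1: x = 29 − y.
Substitute into equation 2 and solve: y = 20.
Then x = 9.

first number: 9, second number: 20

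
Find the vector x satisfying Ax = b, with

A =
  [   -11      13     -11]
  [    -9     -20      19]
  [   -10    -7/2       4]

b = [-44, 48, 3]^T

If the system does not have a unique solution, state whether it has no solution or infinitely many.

no solution

Row-reduce:
R1 ← R1 / (-11).
R2 ← R2 + 9·R1.
R3 ← R3 + 10·R1.
R2 ← R2 / (-337/11).
R1 ← R1 + 13/11·R2.
R3 ← R3 + 337/22·R2.
Row 3 reduces to 0 = 1, a contradiction. The system is inconsistent.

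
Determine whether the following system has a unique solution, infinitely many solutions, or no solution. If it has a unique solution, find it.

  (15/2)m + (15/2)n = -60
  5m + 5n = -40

Row-reduce:
R1 ← R1 / (15/2).
R2 ← R2 − 5·R1.
Rank is 1 with 2 unknowns, leaving n free.

infinitely many solutions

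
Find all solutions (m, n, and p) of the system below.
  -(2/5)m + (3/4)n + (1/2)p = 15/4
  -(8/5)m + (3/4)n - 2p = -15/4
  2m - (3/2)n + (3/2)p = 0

Row-reduce:
R1 ← R1 / (-2/5).
R2 ← R2 + 8/5·R1.
R3 ← R3 − 2·R1.
R2 ← R2 / (-9/4).
R1 ← R1 + 15/8·R2.
R3 ← R3 − 9/4·R2.
Rank is 2 with 3 unknowns, leaving p free.

infinitely many solutions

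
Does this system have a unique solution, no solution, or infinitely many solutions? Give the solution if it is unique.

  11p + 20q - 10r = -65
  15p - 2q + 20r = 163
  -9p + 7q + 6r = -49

Row-reduce the augmented matrix:
R1 ← R1 / (11).
R2 ← R2 − 15·R1.
R3 ← R3 + 9·R1.
R2 ← R2 / (-322/11).
R1 ← R1 − 20/11·R2.
R3 ← R3 − 257/11·R2.
R3 ← R3 / (3971/161).
R1 ← R1 − 190/161·R3.
R2 ← R2 + 185/161·R3.
Reading off the reduced rows gives p = 5, q = -4, r = 4.

p = 5, q = -4, r = 4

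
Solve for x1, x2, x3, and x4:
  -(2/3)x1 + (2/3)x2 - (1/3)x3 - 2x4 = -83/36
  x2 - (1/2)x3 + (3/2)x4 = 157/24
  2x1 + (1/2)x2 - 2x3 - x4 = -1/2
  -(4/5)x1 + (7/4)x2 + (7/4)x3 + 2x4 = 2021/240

x1 = -1/2, x2 = 8/3, x3 = -3/4, x4 = 7/3

Row-reduce the augmented matrix:
R1 ← R1 / (-2/3).
R3 ← R3 − 2·R1.
R4 ← R4 + 4/5·R1.
R1 ← R1 + 1·R2.
R3 ← R3 − 5/2·R2.
R4 ← R4 − 19/20·R2.
R3 ← R3 / (-7/4).
R2 ← R2 + 1/2·R3.
R4 ← R4 − 21/8·R3.
R4 ← R4 / (-263/20).
R1 ← R1 − 9/2·R4.
R2 ← R2 − 32/7·R4.
R3 ← R3 − 43/7·R4.
Reading off the reduced rows gives x1 = -1/2, x2 = 8/3, x3 = -3/4, x4 = 7/3.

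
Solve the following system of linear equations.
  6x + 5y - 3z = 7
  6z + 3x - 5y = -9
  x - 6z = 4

Row-reduce the augmented matrix:
R1 ← R1 / (6).
R2 ← R2 − 3·R1.
R3 ← R3 − 1·R1.
R2 ← R2 / (-15/2).
R1 ← R1 − 5/6·R2.
R3 ← R3 + 5/6·R2.
R3 ← R3 / (-19/3).
R1 ← R1 − 1/3·R3.
R2 ← R2 + 1·R3.
Reading off the reduced rows gives x = 0, y = 1, z = -2/3.

x = 0, y = 1, z = -2/3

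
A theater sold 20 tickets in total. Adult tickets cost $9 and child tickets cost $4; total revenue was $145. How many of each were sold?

Let a = adult tickets, c = child tickets.
  a + c = 20
  9a + 4c = 145
From equation 1: a = 20 − c.
Substitute into equation 2 and solve: c = 7.
Then a = 13.

adult tickets: 13, child tickets: 7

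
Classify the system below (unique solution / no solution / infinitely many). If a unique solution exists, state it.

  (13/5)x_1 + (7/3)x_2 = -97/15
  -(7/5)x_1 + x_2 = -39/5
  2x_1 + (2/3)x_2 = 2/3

Row-reduce the augmented matrix:
R1 ← R1 / (13/5).
R2 ← R2 + 7/5·R1.
R3 ← R3 − 2·R1.
R2 ← R2 / (88/39).
R1 ← R1 − 35/39·R2.
R3 ← R3 + 44/39·R2.
R3 reduces to 0 = 0, so the extra equation is consistent.
Reading off the reduced rows gives x_1 = 2, x_2 = -5.

x_1 = 2, x_2 = -5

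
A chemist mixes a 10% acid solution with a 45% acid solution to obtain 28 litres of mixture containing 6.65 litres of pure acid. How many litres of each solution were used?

litres of solution A: 17, litres of solution B: 11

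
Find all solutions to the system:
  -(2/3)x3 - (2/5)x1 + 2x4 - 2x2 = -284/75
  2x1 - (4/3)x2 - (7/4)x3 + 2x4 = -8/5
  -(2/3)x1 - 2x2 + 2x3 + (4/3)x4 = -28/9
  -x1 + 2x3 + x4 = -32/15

Row-reduce the augmented matrix:
R1 ← R1 / (-2/5).
R2 ← R2 − 2·R1.
R3 ← R3 + 2/3·R1.
R4 ← R4 + 1·R1.
R2 ← R2 / (-34/3).
R1 ← R1 − 5·R2.
R3 ← R3 − 4/3·R2.
R4 ← R4 − 5·R2.
R3 ← R3 / (769/306).
R1 ← R1 + 235/408·R3.
R2 ← R2 − 61/136·R3.
R4 ← R4 − 581/408·R3.
R4 ← R4 / (2503/1538).
R1 ← R1 − 245/1538·R4.
R2 ← R2 + 1467/1538·R4.
R3 ← R3 + 180/769·R4.
Reading off the reduced rows gives x1 = 4/5, x2 = 2/5, x3 = 0, x4 = -4/3.

x1 = 4/5, x2 = 2/5, x3 = 0, x4 = -4/3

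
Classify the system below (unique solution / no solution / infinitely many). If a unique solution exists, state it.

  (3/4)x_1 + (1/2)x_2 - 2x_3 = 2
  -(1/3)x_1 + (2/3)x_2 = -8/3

infinitely many solutions

Row-reduce:
R1 ← R1 / (3/4).
R2 ← R2 + 1/3·R1.
R2 ← R2 / (8/9).
R1 ← R1 − 2/3·R2.
Rank is 2 with 3 unknowns, leaving x_3 free.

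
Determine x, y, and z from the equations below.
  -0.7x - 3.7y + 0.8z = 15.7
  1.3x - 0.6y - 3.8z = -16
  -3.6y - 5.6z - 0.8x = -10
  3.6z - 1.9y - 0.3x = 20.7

x = -2, y = -3, z = 4

Row-reduce the augmented matrix:
R1 ← R1 / (-7/10).
R2 ← R2 − 13/10·R1.
R3 ← R3 + 4/5·R1.
R4 ← R4 + 3/10·R1.
R2 ← R2 / (-523/70).
R1 ← R1 − 37/7·R2.
R3 ← R3 − 22/35·R2.
R4 ← R4 + 11/35·R2.
R3 ← R3 / (-17544/2615).
R1 ← R1 + 1454/523·R3.
R2 ← R2 − 162/523·R3.
R4 ← R4 − 8772/2615·R3.
R4 reduces to 0 = 0, so the extra equation is consistent.
Reading off the reduced rows gives x = -2, y = -3, z = 4.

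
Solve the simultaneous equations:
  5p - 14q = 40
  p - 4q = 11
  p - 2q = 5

no solution

Row-reduce:
R1 ← R1 / (5).
R2 ← R2 − 1·R1.
R3 ← R3 − 1·R1.
R2 ← R2 / (-6/5).
R1 ← R1 + 14/5·R2.
R3 ← R3 − 4/5·R2.
Row 3 reduces to 0 = -1, a contradiction. The system is inconsistent.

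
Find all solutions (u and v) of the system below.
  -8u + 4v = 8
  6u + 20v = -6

u = -1, v = 0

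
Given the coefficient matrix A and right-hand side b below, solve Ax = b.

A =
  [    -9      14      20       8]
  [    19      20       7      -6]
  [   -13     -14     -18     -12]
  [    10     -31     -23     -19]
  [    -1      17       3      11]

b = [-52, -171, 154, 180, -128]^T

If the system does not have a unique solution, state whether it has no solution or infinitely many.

Row-reduce the augmented matrix:
R1 ← R1 / (-9).
R2 ← R2 − 19·R1.
R3 ← R3 + 13·R1.
R4 ← R4 − 10·R1.
R5 ← R5 + 1·R1.
R2 ← R2 / (446/9).
R1 ← R1 + 14/9·R2.
R3 ← R3 + 308/9·R2.
R4 ← R4 + 139/9·R2.
R5 ← R5 − 139/9·R2.
R3 ← R3 / (-2876/223).
R1 ← R1 + 151/223·R3.
R2 ← R2 − 443/446·R3.
R4 ← R4 − 6495/446·R3.
R5 ← R5 + 6495/446·R3.
R4 ← R4 / (-17849/719).
R1 ← R1 − 212/719·R4.
R2 ← R2 + 730/719·R4.
R3 ← R3 − 894/719·R4.
R5 ← R5 − 17849/719·R4.
R5 reduces to 0 = 0, so the extra equation is consistent.
Reading off the reduced rows gives x_1 = -4, x_2 = -6, x_3 = 1, x_4 = -3.

x_1 = -4, x_2 = -6, x_3 = 1, x_4 = -3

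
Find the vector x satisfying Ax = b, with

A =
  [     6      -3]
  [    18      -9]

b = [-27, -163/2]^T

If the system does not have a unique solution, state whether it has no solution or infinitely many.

no solution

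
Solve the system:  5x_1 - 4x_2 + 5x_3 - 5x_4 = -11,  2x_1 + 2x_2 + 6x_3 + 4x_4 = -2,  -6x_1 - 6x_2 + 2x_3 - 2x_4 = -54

infinitely many solutions

Row-reduce:
R1 ← R1 / (5).
R2 ← R2 − 2·R1.
R3 ← R3 + 6·R1.
R2 ← R2 / (18/5).
R1 ← R1 + 4/5·R2.
R3 ← R3 + 54/5·R2.
R3 ← R3 / (20).
R1 ← R1 − 17/9·R3.
R2 ← R2 − 10/9·R3.
Rank is 3 with 4 unknowns, leaving x_4 free.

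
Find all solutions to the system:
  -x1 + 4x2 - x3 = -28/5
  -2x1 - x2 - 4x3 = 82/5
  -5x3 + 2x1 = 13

Row-reduce the augmented matrix:
R1 ← R1 / (-1).
R2 ← R2 + 2·R1.
R3 ← R3 − 2·R1.
R2 ← R2 / (-9).
R1 ← R1 + 4·R2.
R3 ← R3 − 8·R2.
R3 ← R3 / (-79/9).
R1 ← R1 − 17/9·R3.
R2 ← R2 − 2/9·R3.
Reading off the reduced rows gives x1 = -1, x2 = -12/5, x3 = -3.

x1 = -1, x2 = -12/5, x3 = -3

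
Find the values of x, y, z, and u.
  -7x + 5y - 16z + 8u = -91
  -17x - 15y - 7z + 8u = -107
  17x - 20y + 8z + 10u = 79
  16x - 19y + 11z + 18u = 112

Row-reduce the augmented matrix:
R1 ← R1 / (-7).
R2 ← R2 + 17·R1.
R3 ← R3 − 17·R1.
R4 ← R4 − 16·R1.
R2 ← R2 / (-190/7).
R1 ← R1 + 5/7·R2.
R3 ← R3 + 55/7·R2.
R4 ← R4 + 53/7·R2.
R3 ← R3 / (-1523/38).
R1 ← R1 − 55/38·R3.
R2 ← R2 + 223/190·R3.
R4 ← R4 + 6547/190·R3.
R4 ← R4 / (86264/7615).
R1 ← R1 − 518/1523·R4.
R2 ← R2 + 4094/7615·R4.
R3 ← R3 + 1244/1523·R4.
Reading off the reduced rows gives x = 3, y = 2, z = 6, u = 2.

x = 3, y = 2, z = 6, u = 2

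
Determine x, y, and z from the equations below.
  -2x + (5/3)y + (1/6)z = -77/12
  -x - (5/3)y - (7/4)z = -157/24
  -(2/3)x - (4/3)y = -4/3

Row-reduce the augmented matrix:
R1 ← R1 / (-2).
R2 ← R2 + 1·R1.
R3 ← R3 + 2/3·R1.
R2 ← R2 / (-5/2).
R1 ← R1 + 5/6·R2.
R3 ← R3 + 17/9·R2.
R3 ← R3 / (359/270).
R1 ← R1 − 19/36·R3.
R2 ← R2 − 11/15·R3.
Reading off the reduced rows gives x = 3, y = -1/2, z = 5/2.

x = 3, y = -1/2, z = 5/2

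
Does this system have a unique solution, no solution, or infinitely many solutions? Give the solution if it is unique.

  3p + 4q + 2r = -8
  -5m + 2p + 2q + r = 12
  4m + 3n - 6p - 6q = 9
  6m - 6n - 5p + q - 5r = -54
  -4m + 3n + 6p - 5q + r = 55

m = -3, n = 1, p = 2, q = -5, r = 3

Row-reduce the augmented matrix:
Swap R1 and R2.
R1 ← R1 / (-5).
R3 ← R3 − 4·R1.
R4 ← R4 − 6·R1.
R5 ← R5 + 4·R1.
Swap R2 and R3.
R2 ← R2 / (3).
R4 ← R4 + 6·R2.
R5 ← R5 − 3·R2.
R3 ← R3 / (3).
R1 ← R1 + 2/5·R3.
R2 ← R2 + 22/15·R3.
R4 ← R4 + 57/5·R3.
R5 ← R5 − 44/5·R3.
R4 ← R4 / (49/5).
R1 ← R1 − 2/15·R4.
R2 ← R2 − 22/45·R4.
R3 ← R3 − 4/3·R4.
R5 ← R5 + 209/15·R4.
R5 ← R5 / (178/147).
R1 ← R1 + 1/147·R5.
R2 ← R2 − 430/441·R5.
R3 ← R3 + 10/147·R5.
R4 ← R4 − 27/49·R5.
Reading off the reduced rows gives m = -3, n = 1, p = 2, q = -5, r = 3.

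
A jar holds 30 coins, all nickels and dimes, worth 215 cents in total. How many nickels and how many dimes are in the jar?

nickels: 17, dimes: 13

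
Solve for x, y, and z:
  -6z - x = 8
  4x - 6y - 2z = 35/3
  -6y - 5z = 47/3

Row-reduce the augmented matrix:
R1 ← R1 / (-1).
R2 ← R2 − 4·R1.
R2 ← R2 / (-6).
R3 ← R3 + 6·R2.
R3 ← R3 / (21).
R1 ← R1 − 6·R3.
R2 ← R2 − 13/3·R3.
Reading off the reduced rows gives x = 0, y = -3/2, z = -4/3.

x = 0, y = -3/2, z = -4/3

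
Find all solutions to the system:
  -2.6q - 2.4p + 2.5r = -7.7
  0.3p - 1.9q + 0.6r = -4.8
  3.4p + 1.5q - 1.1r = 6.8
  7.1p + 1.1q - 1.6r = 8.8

p = 1, q = 3, r = 1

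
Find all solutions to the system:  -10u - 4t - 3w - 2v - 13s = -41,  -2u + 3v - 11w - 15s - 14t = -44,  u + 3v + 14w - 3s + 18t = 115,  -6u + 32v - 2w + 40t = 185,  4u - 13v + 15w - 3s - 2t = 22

no solution

Row-reduce:
R1 ← R1 / (-10).
R2 ← R2 + 2·R1.
R3 ← R3 − 1·R1.
R4 ← R4 + 6·R1.
R5 ← R5 − 4·R1.
R2 ← R2 / (17/5).
R1 ← R1 − 1/5·R2.
R3 ← R3 − 14/5·R2.
R4 ← R4 − 166/5·R2.
R5 ← R5 + 69/5·R2.
R3 ← R3 / (757/34).
R1 ← R1 − 31/34·R3.
R2 ← R2 + 52/17·R3.
R4 ← R4 − 1723/17·R3.
R5 ← R5 + 483/17·R3.
R4 ← R4 / (77192/757).
R1 ← R1 − 1353/757·R4.
R2 ← R2 + 2146/757·R4.
R3 ← R3 − 201/757·R4.
R5 ← R5 + 38596/757·R4.
Row 5 reduces to 0 = -1/2, a contradiction. The system is inconsistent.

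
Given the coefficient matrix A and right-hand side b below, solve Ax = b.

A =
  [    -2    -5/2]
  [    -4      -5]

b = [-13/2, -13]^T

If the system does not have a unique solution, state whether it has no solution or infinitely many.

Row-reduce:
R1 ← R1 / (-2).
R2 ← R2 + 4·R1.
Rank is 1 with 2 unknowns, leaving x_2 free.

infinitely many solutions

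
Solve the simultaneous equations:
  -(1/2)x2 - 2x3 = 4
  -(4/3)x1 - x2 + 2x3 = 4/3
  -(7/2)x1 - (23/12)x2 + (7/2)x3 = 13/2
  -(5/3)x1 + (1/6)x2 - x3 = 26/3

no solution

Row-reduce:
Swap R1 and R2.
R1 ← R1 / (-4/3).
R3 ← R3 + 7/2·R1.
R4 ← R4 + 5/3·R1.
R2 ← R2 / (-1/2).
R1 ← R1 − 3/4·R2.
R3 ← R3 − 17/24·R2.
R4 ← R4 − 17/12·R2.
R3 ← R3 / (-55/12).
R1 ← R1 + 9/2·R3.
R2 ← R2 − 4·R3.
R4 ← R4 + 55/6·R3.
Row 4 reduces to 0 = 1, a contradiction. The system is inconsistent.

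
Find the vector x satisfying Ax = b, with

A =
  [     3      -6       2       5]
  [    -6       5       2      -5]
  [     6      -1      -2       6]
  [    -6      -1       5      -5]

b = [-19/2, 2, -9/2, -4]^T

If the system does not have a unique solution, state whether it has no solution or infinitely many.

Row-reduce the augmented matrix:
R1 ← R1 / (3).
R2 ← R2 + 6·R1.
R3 ← R3 − 6·R1.
R4 ← R4 + 6·R1.
R2 ← R2 / (-7).
R1 ← R1 + 2·R2.
R3 ← R3 − 11·R2.
R4 ← R4 + 13·R2.
R3 ← R3 / (24/7).
R1 ← R1 + 22/21·R3.
R2 ← R2 + 6/7·R3.
R4 ← R4 + 15/7·R3.
R4 ← R4 / (-15/8).
R1 ← R1 − 17/12·R4.
R2 ← R2 − 1/4·R4.
R3 ← R3 − 9/8·R4.
Reading off the reduced rows gives x_1 = -4/3, x_2 = -1/2, x_3 = -3, x_4 = -1/2.

x_1 = -4/3, x_2 = -1/2, x_3 = -3, x_4 = -1/2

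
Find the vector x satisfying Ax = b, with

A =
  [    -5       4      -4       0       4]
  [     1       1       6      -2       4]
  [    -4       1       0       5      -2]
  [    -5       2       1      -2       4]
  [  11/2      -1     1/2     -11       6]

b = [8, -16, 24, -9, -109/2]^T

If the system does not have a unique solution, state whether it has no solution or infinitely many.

Row-reduce:
R1 ← R1 / (-5).
R2 ← R2 − 1·R1.
R3 ← R3 + 4·R1.
R4 ← R4 + 5·R1.
R5 ← R5 − 11/2·R1.
R2 ← R2 / (9/5).
R1 ← R1 + 4/5·R2.
R3 ← R3 + 11/5·R2.
R4 ← R4 + 2·R2.
R5 ← R5 − 17/5·R2.
R3 ← R3 / (86/9).
R1 ← R1 − 28/9·R3.
R2 ← R2 − 26/9·R3.
R4 ← R4 − 97/9·R3.
R5 ← R5 + 247/18·R3.
R4 ← R4 / (-611/86).
R1 ← R1 + 74/43·R4.
R2 ← R2 + 81/43·R4.
R3 ← R3 − 23/86·R4.
R5 ← R5 + 611/172·R4.
Row 5 reduces to 0 = -2, a contradiction. The system is inconsistent.

no solution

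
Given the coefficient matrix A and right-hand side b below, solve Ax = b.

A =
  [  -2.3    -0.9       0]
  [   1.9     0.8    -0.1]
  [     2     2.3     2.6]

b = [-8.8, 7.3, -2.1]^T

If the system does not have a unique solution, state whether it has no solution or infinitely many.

x_1 = 5, x_2 = -3, x_3 = -2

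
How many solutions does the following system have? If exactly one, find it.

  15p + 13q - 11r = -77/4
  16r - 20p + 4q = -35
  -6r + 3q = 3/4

Row-reduce the augmented matrix:
R1 ← R1 / (15).
R2 ← R2 + 20·R1.
R2 ← R2 / (64/3).
R1 ← R1 − 13/15·R2.
R3 ← R3 − 3·R2.
R3 ← R3 / (-99/16).
R1 ← R1 + 63/80·R3.
R2 ← R2 − 1/16·R3.
Reading off the reduced rows gives p = 0, q = -11/4, r = -3/2.

p = 0, q = -11/4, r = -3/2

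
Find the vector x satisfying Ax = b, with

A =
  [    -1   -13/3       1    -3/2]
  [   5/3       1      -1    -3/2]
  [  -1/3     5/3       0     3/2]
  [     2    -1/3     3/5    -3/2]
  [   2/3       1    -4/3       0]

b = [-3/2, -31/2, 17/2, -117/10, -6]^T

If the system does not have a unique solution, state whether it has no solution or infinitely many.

Row-reduce the augmented matrix:
R1 ← R1 / (-1).
R2 ← R2 − 5/3·R1.
R3 ← R3 + 1/3·R1.
R4 ← R4 − 2·R1.
R5 ← R5 − 2/3·R1.
R2 ← R2 / (-56/9).
R1 ← R1 − 13/3·R2.
R3 ← R3 − 28/9·R2.
R4 ← R4 + 9·R2.
R5 ← R5 + 17/9·R2.
Swap R3 and R4.
R3 ← R3 / (229/140).
R1 ← R1 + 15/28·R3.
R2 ← R2 + 3/28·R3.
R5 ← R5 + 73/84·R3.
Swap R4 and R5.
R4 ← R4 / (411/458).
R1 ← R1 + 198/229·R4.
R2 ← R2 − 333/458·R4.
R3 ← R3 − 180/229·R4.
R5 reduces to 0 = 0, so the extra equation is consistent.
Reading off the reduced rows gives x_1 = -3, x_2 = 0, x_3 = 3, x_4 = 5.

x_1 = -3, x_2 = 0, x_3 = 3, x_4 = 5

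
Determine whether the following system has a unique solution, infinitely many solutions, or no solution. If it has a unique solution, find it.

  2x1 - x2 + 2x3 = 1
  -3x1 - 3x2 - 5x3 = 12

Row-reduce:
R1 ← R1 / (2).
R2 ← R2 + 3·R1.
R2 ← R2 / (-9/2).
R1 ← R1 + 1/2·R2.
Rank is 2 with 3 unknowns, leaving x3 free.

infinitely many solutions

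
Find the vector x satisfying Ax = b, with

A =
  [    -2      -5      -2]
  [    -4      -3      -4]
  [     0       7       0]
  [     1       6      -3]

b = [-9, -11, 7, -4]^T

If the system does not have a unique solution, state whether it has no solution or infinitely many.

Row-reduce the augmented matrix:
R1 ← R1 / (-2).
R2 ← R2 + 4·R1.
R4 ← R4 − 1·R1.
R2 ← R2 / (7).
R1 ← R1 − 5/2·R2.
R3 ← R3 − 7·R2.
R4 ← R4 − 7/2·R2.
Swap R3 and R4.
R3 ← R3 / (-4).
R1 ← R1 − 1·R3.
R4 reduces to 0 = 0, so the extra equation is consistent.
Reading off the reduced rows gives x_1 = -1, x_2 = 1, x_3 = 3.

x_1 = -1, x_2 = 1, x_3 = 3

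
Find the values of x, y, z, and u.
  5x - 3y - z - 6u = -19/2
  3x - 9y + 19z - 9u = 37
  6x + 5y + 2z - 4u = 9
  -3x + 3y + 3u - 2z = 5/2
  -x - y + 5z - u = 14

x = -2, y = 2, z = 5/2, u = -3/2

Row-reduce the augmented matrix:
R1 ← R1 / (5).
R2 ← R2 − 3·R1.
R3 ← R3 − 6·R1.
R4 ← R4 + 3·R1.
R5 ← R5 + 1·R1.
R2 ← R2 / (-36/5).
R1 ← R1 + 3/5·R2.
R3 ← R3 − 43/5·R2.
R4 ← R4 − 6/5·R2.
R5 ← R5 + 8/5·R2.
R3 ← R3 / (479/18).
R1 ← R1 + 11/6·R3.
R2 ← R2 + 49/18·R3.
R4 ← R4 − 2/3·R3.
R5 ← R5 − 4/9·R3.
R4 ← R4 / (-1359/958).
R1 ← R1 + 933/958·R4.
R2 ← R2 − 200/479·R4.
R3 ← R3 + 117/958·R4.
R5 ← R5 + 453/479·R4.
R5 reduces to 0 = 0, so the extra equation is consistent.
Reading off the reduced rows gives x = -2, y = 2, z = 5/2, u = -3/2.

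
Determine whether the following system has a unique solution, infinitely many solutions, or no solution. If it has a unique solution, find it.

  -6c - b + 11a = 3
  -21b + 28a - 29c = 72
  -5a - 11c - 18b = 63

infinitely many solutions

Row-reduce:
R1 ← R1 / (11).
R2 ← R2 − 28·R1.
R3 ← R3 + 5·R1.
R2 ← R2 / (-203/11).
R1 ← R1 + 1/11·R2.
R3 ← R3 + 203/11·R2.
Rank is 2 with 3 unknowns, leaving c free.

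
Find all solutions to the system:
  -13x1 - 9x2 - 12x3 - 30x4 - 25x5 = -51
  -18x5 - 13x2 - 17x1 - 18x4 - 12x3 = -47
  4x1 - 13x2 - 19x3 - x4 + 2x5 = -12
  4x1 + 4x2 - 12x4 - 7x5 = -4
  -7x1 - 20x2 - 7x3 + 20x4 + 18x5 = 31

infinitely many solutions

Row-reduce:
R1 ← R1 / (-13).
R2 ← R2 + 17·R1.
R3 ← R3 − 4·R1.
R4 ← R4 − 4·R1.
R5 ← R5 + 7·R1.
R2 ← R2 / (-16/13).
R1 ← R1 − 9/13·R2.
R3 ← R3 + 205/13·R2.
R4 ← R4 − 16/13·R2.
R5 ← R5 + 197/13·R2.
R3 ← R3 / (-70).
R1 ← R1 − 3·R3.
R2 ← R2 + 3·R3.
R5 ← R5 + 46·R3.
Swap R4 and R5.
R4 ← R4 / (-1392/35).
R1 ← R1 − 603/280·R4.
R2 ← R2 + 1443/280·R4.
R3 ← R3 − 1129/280·R4.
Rank is 4 with 5 unknowns, leaving x5 free.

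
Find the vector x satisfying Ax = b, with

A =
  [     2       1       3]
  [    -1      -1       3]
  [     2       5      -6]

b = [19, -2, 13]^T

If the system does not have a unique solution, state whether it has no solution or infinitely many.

x_1 = 5, x_2 = 3, x_3 = 2

Row-reduce the augmented matrix:
R1 ← R1 / (2).
R2 ← R2 + 1·R1.
R3 ← R3 − 2·R1.
R2 ← R2 / (-1/2).
R1 ← R1 − 1/2·R2.
R3 ← R3 − 4·R2.
R3 ← R3 / (27).
R1 ← R1 − 6·R3.
R2 ← R2 + 9·R3.
Reading off the reduced rows gives x_1 = 5, x_2 = 3, x_3 = 2.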